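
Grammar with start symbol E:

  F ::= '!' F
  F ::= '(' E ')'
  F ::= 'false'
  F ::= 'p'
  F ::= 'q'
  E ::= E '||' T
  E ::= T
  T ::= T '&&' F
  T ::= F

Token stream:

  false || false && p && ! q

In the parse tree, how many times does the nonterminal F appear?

5

[E [E [T [F false]]] || [T [T [T [F false]] && [F p]] && [F ! [F q]]]]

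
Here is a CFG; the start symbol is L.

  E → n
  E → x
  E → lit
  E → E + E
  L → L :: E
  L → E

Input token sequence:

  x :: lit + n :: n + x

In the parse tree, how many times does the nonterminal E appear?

7

[L [L [L [E x]] :: [E [E lit] + [E n]]] :: [E [E n] + [E x]]]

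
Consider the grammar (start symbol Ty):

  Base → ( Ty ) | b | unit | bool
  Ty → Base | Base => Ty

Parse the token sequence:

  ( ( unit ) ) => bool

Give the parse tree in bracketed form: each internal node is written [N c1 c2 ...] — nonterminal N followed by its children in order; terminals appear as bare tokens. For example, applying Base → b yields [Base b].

[Ty [Base ( [Ty [Base ( [Ty [Base unit]] )]] )] => [Ty [Base bool]]]

Ty
Base => Ty
( Ty ) => Ty
( Base ) => Ty
( ( Ty ) ) => Ty
( ( Base ) ) => Ty
( ( unit ) ) => Ty
( ( unit ) ) => Base
( ( unit ) ) => bool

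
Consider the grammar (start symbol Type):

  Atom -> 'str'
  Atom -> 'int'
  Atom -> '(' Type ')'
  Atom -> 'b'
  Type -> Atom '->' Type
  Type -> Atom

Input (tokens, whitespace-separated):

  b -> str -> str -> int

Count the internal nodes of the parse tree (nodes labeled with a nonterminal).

[Type [Atom b] -> [Type [Atom str] -> [Type [Atom str] -> [Type [Atom int]]]]]

8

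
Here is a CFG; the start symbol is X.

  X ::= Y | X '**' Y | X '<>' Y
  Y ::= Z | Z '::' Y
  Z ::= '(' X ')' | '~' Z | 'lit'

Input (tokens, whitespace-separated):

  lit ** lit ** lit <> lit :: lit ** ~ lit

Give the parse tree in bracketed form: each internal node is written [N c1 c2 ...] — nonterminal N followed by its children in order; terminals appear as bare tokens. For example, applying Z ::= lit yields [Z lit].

X
X ** Y
X <> Y ** Y
X ** Y <> Y ** Y
X ** Y ** Y <> Y ** Y
Y ** Y ** Y <> Y ** Y
Z ** Y ** Y <> Y ** Y
lit ** Y ** Y <> Y ** Y
lit ** Z ** Y <> Y ** Y
lit ** lit ** Y <> Y ** Y
lit ** lit ** Z <> Y ** Y
lit ** lit ** lit <> Y ** Y
lit ** lit ** lit <> Z :: Y ** Y
lit ** lit ** lit <> lit :: Y ** Y
lit ** lit ** lit <> lit :: Z ** Y
lit ** lit ** lit <> lit :: lit ** Y
lit ** lit ** lit <> lit :: lit ** Z
lit ** lit ** lit <> lit :: lit ** ~ Z
lit ** lit ** lit <> lit :: lit ** ~ lit

[X [X [X [X [X [Y [Z lit]]] ** [Y [Z lit]]] ** [Y [Z lit]]] <> [Y [Z lit] :: [Y [Z lit]]]] ** [Y [Z ~ [Z lit]]]]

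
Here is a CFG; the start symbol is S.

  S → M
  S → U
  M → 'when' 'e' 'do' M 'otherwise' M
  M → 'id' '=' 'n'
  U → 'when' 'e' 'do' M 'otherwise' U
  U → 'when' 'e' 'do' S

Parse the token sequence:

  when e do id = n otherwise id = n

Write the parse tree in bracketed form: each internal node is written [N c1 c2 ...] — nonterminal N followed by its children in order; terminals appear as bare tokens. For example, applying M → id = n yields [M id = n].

[S [M when e do [M id = n] otherwise [M id = n]]]

S
M
when e do M otherwise M
when e do id = n otherwise M
when e do id = n otherwise id = n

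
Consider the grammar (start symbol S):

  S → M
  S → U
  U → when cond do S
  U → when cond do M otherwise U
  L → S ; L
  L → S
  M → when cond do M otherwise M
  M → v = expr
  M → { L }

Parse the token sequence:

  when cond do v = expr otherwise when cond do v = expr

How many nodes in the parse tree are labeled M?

2

[S [U when cond do [M v = expr] otherwise [U when cond do [S [M v = expr]]]]]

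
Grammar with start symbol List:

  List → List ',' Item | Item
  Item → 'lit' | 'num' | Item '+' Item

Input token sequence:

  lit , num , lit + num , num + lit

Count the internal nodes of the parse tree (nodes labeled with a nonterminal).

[List [List [List [List [Item lit]] , [Item num]] , [Item [Item lit] + [Item num]]] , [Item [Item num] + [Item lit]]]

12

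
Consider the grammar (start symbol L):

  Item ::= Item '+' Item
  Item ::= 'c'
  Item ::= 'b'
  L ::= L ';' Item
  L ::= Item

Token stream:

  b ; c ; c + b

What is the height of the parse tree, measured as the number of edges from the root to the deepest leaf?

4

[L [L [L [Item b]] ; [Item c]] ; [Item [Item c] + [Item b]]]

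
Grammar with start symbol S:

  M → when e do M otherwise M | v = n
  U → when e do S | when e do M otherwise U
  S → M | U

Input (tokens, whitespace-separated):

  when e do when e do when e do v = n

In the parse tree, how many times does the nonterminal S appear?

[S [U when e do [S [U when e do [S [U when e do [S [M v = n]]]]]]]]

4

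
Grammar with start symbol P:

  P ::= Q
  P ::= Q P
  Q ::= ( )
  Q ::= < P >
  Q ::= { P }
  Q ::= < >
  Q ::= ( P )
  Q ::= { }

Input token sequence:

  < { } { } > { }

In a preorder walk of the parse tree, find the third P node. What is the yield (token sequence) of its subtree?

[P [Q < [P [Q { }] [P [Q { }]]] >] [P [Q { }]]]

{ }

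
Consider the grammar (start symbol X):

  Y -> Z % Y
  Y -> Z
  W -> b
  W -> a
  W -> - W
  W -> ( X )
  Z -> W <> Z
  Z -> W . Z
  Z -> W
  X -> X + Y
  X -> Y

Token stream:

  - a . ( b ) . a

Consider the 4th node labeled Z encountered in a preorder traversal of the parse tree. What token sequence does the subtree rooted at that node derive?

a

[X [Y [Z [W - [W a]] . [Z [W ( [X [Y [Z [W b]]]] )] . [Z [W a]]]]]]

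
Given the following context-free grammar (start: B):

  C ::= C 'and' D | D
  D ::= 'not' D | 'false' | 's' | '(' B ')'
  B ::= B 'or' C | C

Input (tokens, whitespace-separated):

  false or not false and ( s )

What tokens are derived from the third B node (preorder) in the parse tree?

[B [B [C [D false]]] or [C [C [D not [D false]]] and [D ( [B [C [D s]]] )]]]

s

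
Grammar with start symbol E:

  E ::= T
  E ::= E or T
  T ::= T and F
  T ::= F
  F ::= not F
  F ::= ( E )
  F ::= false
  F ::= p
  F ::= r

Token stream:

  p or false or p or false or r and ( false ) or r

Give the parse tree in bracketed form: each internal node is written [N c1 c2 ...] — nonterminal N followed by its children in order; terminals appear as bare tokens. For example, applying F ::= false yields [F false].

E
E or T
E or T or T
E or T or T or T
E or T or T or T or T
E or T or T or T or T or T
T or T or T or T or T or T
F or T or T or T or T or T
p or T or T or T or T or T
p or F or T or T or T or T
p or false or T or T or T or T
p or false or F or T or T or T
p or false or p or T or T or T
p or false or p or F or T or T
p or false or p or false or T or T
p or false or p or false or T and F or T
p or false or p or false or F and F or T
p or false or p or false or r and F or T
p or false or p or false or r and ( E ) or T
p or false or p or false or r and ( T ) or T
p or false or p or false or r and ( F ) or T
p or false or p or false or r and ( false ) or T
p or false or p or false or r and ( false ) or F
p or false or p or false or r and ( false ) or r

[E [E [E [E [E [E [T [F p]]] or [T [F false]]] or [T [F p]]] or [T [F false]]] or [T [T [F r]] and [F ( [E [T [F false]]] )]]] or [T [F r]]]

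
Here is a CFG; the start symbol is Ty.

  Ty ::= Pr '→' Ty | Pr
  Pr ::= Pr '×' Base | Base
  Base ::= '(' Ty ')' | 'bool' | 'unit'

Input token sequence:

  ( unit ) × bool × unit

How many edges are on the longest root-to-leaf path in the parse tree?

[Ty [Pr [Pr [Pr [Base ( [Ty [Pr [Base unit]]] )]] × [Base bool]] × [Base unit]]]

8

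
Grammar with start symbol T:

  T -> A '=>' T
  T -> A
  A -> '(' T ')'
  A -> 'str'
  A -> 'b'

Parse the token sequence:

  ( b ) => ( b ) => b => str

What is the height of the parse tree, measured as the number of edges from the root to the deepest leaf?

5

[T [A ( [T [A b]] )] => [T [A ( [T [A b]] )] => [T [A b] => [T [A str]]]]]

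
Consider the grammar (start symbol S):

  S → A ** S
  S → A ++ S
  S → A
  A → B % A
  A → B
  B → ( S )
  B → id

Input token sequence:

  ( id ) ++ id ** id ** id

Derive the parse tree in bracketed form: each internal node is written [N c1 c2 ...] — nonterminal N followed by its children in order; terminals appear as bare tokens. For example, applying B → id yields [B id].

S
A ++ S
B ++ S
( S ) ++ S
( A ) ++ S
( B ) ++ S
( id ) ++ S
( id ) ++ A ** S
( id ) ++ B ** S
( id ) ++ id ** S
( id ) ++ id ** A ** S
( id ) ++ id ** B ** S
( id ) ++ id ** id ** S
( id ) ++ id ** id ** A
( id ) ++ id ** id ** B
( id ) ++ id ** id ** id

[S [A [B ( [S [A [B id]]] )]] ++ [S [A [B id]] ** [S [A [B id]] ** [S [A [B id]]]]]]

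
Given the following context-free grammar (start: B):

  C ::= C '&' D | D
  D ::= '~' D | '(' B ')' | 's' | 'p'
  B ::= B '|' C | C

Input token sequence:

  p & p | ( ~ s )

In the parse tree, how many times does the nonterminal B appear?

[B [B [C [C [D p]] & [D p]]] | [C [D ( [B [C [D ~ [D s]]]] )]]]

3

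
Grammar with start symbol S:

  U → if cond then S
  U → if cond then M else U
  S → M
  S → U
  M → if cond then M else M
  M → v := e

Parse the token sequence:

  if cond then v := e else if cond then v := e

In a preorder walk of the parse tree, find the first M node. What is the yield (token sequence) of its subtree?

[S [U if cond then [M v := e] else [U if cond then [S [M v := e]]]]]

v := e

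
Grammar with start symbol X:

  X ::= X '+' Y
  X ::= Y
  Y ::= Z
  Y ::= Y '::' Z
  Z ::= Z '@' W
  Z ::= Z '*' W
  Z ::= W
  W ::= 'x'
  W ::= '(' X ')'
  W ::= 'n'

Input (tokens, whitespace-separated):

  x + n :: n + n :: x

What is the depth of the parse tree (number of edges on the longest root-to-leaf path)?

6

[X [X [X [Y [Z [W x]]]] + [Y [Y [Z [W n]]] :: [Z [W n]]]] + [Y [Y [Z [W n]]] :: [Z [W x]]]]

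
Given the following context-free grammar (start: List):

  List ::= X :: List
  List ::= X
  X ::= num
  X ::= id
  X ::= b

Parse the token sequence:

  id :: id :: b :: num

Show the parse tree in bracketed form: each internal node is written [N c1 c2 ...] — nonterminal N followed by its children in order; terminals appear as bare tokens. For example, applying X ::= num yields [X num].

List
X :: List
id :: List
id :: X :: List
id :: id :: List
id :: id :: X :: List
id :: id :: b :: List
id :: id :: b :: X
id :: id :: b :: num

[List [X id] :: [List [X id] :: [List [X b] :: [List [X num]]]]]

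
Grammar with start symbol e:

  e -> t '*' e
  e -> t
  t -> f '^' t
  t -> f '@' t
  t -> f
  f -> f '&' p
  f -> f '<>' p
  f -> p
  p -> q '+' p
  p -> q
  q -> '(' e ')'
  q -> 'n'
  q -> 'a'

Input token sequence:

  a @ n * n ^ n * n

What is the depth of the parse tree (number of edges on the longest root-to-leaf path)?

7

[e [t [f [p [q a]]] @ [t [f [p [q n]]]]] * [e [t [f [p [q n]]] ^ [t [f [p [q n]]]]] * [e [t [f [p [q n]]]]]]]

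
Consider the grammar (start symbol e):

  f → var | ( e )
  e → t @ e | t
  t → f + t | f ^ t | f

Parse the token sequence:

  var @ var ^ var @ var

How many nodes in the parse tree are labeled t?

[e [t [f var]] @ [e [t [f var] ^ [t [f var]]] @ [e [t [f var]]]]]

4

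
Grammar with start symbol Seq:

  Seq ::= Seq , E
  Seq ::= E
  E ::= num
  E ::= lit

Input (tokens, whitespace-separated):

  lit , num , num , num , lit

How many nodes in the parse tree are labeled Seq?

5

[Seq [Seq [Seq [Seq [Seq [E lit]] , [E num]] , [E num]] , [E num]] , [E lit]]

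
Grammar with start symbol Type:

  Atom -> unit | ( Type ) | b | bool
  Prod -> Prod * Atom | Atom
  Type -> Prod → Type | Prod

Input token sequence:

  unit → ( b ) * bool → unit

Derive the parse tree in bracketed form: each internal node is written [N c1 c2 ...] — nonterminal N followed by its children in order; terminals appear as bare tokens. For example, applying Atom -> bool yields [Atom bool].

Type
Prod → Type
Atom → Type
unit → Type
unit → Prod → Type
unit → Prod * Atom → Type
unit → Atom * Atom → Type
unit → ( Type ) * Atom → Type
unit → ( Prod ) * Atom → Type
unit → ( Atom ) * Atom → Type
unit → ( b ) * Atom → Type
unit → ( b ) * bool → Type
unit → ( b ) * bool → Prod
unit → ( b ) * bool → Atom
unit → ( b ) * bool → unit

[Type [Prod [Atom unit]] → [Type [Prod [Prod [Atom ( [Type [Prod [Atom b]]] )]] * [Atom bool]] → [Type [Prod [Atom unit]]]]]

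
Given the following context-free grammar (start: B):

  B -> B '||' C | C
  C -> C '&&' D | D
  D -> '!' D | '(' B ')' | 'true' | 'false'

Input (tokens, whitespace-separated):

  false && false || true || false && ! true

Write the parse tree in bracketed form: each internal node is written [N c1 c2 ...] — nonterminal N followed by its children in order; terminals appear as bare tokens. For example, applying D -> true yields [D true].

[B [B [B [C [C [D false]] && [D false]]] || [C [D true]]] || [C [C [D false]] && [D ! [D true]]]]

B
B || C
B || C || C
C || C || C
C && D || C || C
D && D || C || C
false && D || C || C
false && false || C || C
false && false || D || C
false && false || true || C
false && false || true || C && D
false && false || true || D && D
false && false || true || false && D
false && false || true || false && ! D
false && false || true || false && ! true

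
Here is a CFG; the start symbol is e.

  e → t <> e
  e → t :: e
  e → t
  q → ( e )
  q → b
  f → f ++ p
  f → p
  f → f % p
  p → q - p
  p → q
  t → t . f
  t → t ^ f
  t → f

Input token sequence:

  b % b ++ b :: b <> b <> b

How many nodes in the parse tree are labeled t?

4

[e [t [f [f [f [p [q b]]] % [p [q b]]] ++ [p [q b]]]] :: [e [t [f [p [q b]]]] <> [e [t [f [p [q b]]]] <> [e [t [f [p [q b]]]]]]]]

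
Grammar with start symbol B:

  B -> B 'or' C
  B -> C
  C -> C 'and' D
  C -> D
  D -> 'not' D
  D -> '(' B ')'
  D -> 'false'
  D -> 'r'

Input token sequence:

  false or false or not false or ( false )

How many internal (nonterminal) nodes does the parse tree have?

16

[B [B [B [B [C [D false]]] or [C [D false]]] or [C [D not [D false]]]] or [C [D ( [B [C [D false]]] )]]]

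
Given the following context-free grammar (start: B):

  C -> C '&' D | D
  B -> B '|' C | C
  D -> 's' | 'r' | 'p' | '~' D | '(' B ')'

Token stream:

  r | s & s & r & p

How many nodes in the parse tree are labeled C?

[B [B [C [D r]]] | [C [C [C [C [D s]] & [D s]] & [D r]] & [D p]]]

5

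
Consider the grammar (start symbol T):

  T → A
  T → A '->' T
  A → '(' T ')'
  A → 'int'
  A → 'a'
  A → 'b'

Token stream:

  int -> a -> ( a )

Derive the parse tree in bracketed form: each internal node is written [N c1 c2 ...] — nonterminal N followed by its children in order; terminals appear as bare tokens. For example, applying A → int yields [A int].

[T [A int] -> [T [A a] -> [T [A ( [T [A a]] )]]]]

T
A -> T
int -> T
int -> A -> T
int -> a -> T
int -> a -> A
int -> a -> ( T )
int -> a -> ( A )
int -> a -> ( a )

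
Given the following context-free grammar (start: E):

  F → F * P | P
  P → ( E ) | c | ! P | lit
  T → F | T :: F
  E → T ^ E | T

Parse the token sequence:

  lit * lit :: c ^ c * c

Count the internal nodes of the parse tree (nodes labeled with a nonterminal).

15

[E [T [T [F [F [P lit]] * [P lit]]] :: [F [P c]]] ^ [E [T [F [F [P c]] * [P c]]]]]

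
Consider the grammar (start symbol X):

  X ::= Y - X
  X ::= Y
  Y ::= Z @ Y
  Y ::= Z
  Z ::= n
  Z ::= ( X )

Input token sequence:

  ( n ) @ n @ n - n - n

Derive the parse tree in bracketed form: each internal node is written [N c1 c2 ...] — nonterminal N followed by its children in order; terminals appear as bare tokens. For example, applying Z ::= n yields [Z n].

X
Y - X
Z @ Y - X
( X ) @ Y - X
( Y ) @ Y - X
( Z ) @ Y - X
( n ) @ Y - X
( n ) @ Z @ Y - X
( n ) @ n @ Y - X
( n ) @ n @ Z - X
( n ) @ n @ n - X
( n ) @ n @ n - Y - X
( n ) @ n @ n - Z - X
( n ) @ n @ n - n - X
( n ) @ n @ n - n - Y
( n ) @ n @ n - n - Z
( n ) @ n @ n - n - n

[X [Y [Z ( [X [Y [Z n]]] )] @ [Y [Z n] @ [Y [Z n]]]] - [X [Y [Z n]] - [X [Y [Z n]]]]]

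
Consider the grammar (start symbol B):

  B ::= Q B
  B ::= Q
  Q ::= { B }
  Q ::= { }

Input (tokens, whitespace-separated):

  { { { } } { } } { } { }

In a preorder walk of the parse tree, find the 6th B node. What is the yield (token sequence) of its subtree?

{ }

[B [Q { [B [Q { [B [Q { }]] }] [B [Q { }]]] }] [B [Q { }] [B [Q { }]]]]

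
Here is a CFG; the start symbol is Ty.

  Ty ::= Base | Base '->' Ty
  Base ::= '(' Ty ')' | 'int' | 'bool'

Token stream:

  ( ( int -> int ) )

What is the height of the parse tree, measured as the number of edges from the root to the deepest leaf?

[Ty [Base ( [Ty [Base ( [Ty [Base int] -> [Ty [Base int]]] )]] )]]

7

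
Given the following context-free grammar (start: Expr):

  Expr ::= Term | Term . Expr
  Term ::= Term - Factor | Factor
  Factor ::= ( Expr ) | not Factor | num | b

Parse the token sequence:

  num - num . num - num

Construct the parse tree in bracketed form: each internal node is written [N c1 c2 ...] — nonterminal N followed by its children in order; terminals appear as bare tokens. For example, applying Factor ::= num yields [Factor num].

Expr
Term . Expr
Term - Factor . Expr
Factor - Factor . Expr
num - Factor . Expr
num - num . Expr
num - num . Term
num - num . Term - Factor
num - num . Factor - Factor
num - num . num - Factor
num - num . num - num

[Expr [Term [Term [Factor num]] - [Factor num]] . [Expr [Term [Term [Factor num]] - [Factor num]]]]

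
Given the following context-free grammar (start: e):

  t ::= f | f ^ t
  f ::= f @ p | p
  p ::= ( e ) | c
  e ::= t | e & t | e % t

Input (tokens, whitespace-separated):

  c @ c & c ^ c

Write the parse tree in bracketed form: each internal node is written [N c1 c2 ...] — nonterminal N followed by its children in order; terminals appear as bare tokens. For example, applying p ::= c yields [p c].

e
e & t
t & t
f & t
f @ p & t
p @ p & t
c @ p & t
c @ c & t
c @ c & f ^ t
c @ c & p ^ t
c @ c & c ^ t
c @ c & c ^ f
c @ c & c ^ p
c @ c & c ^ c

[e [e [t [f [f [p c]] @ [p c]]]] & [t [f [p c]] ^ [t [f [p c]]]]]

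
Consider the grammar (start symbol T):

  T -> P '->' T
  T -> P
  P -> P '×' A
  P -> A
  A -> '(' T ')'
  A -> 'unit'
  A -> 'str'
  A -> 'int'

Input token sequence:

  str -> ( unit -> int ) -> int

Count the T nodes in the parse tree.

5

[T [P [A str]] -> [T [P [A ( [T [P [A unit]] -> [T [P [A int]]]] )]] -> [T [P [A int]]]]]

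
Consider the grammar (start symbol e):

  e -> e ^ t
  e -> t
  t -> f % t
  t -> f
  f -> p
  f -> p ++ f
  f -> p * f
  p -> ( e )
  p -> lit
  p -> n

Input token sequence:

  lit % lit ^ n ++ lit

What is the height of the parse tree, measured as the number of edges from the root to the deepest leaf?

6

[e [e [t [f [p lit]] % [t [f [p lit]]]]] ^ [t [f [p n] ++ [f [p lit]]]]]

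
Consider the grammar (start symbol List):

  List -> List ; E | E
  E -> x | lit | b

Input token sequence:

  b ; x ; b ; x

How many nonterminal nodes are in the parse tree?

[List [List [List [List [E b]] ; [E x]] ; [E b]] ; [E x]]

8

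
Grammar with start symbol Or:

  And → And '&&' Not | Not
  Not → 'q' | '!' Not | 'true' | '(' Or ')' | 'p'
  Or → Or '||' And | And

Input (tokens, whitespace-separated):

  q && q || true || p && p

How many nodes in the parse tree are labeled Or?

3

[Or [Or [Or [And [And [Not q]] && [Not q]]] || [And [Not true]]] || [And [And [Not p]] && [Not p]]]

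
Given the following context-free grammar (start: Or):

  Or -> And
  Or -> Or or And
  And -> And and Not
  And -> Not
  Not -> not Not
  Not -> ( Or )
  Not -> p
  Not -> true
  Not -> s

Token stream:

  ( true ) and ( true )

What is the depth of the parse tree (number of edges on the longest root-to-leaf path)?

[Or [And [And [Not ( [Or [And [Not true]]] )]] and [Not ( [Or [And [Not true]]] )]]]

7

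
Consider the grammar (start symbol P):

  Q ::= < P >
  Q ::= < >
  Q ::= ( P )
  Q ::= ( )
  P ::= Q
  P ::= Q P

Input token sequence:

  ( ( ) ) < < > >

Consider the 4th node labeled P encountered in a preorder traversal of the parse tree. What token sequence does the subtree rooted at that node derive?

< >

[P [Q ( [P [Q ( )]] )] [P [Q < [P [Q < >]] >]]]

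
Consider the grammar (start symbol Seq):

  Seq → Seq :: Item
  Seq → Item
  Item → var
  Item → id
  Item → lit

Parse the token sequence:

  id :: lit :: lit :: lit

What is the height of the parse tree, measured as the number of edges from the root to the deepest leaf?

[Seq [Seq [Seq [Seq [Item id]] :: [Item lit]] :: [Item lit]] :: [Item lit]]

5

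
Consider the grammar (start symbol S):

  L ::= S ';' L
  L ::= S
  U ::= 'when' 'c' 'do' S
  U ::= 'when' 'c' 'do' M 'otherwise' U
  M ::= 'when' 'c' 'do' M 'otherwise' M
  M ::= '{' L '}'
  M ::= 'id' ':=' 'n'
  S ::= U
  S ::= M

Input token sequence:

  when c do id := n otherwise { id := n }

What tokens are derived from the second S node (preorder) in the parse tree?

[S [M when c do [M id := n] otherwise [M { [L [S [M id := n]]] }]]]

id := n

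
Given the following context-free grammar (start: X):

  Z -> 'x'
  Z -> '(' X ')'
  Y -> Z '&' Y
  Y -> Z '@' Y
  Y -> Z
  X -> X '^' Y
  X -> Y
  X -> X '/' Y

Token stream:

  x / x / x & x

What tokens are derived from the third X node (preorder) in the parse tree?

x

[X [X [X [Y [Z x]]] / [Y [Z x]]] / [Y [Z x] & [Y [Z x]]]]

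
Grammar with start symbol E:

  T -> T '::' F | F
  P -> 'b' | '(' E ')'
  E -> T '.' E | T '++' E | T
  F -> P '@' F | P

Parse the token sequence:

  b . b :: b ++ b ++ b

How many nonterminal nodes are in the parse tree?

19

[E [T [F [P b]]] . [E [T [T [F [P b]]] :: [F [P b]]] ++ [E [T [F [P b]]] ++ [E [T [F [P b]]]]]]]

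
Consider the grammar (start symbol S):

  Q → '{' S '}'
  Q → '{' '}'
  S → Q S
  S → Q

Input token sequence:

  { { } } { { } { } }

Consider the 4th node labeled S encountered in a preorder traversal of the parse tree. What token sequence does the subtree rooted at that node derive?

{ } { }

[S [Q { [S [Q { }]] }] [S [Q { [S [Q { }] [S [Q { }]]] }]]]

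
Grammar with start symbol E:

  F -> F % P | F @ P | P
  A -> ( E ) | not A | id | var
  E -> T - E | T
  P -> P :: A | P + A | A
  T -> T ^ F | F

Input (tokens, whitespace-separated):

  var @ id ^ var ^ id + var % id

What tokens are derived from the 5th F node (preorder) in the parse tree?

id + var

[E [T [T [T [F [F [P [A var]]] @ [P [A id]]]] ^ [F [P [A var]]]] ^ [F [F [P [P [A id]] + [A var]]] % [P [A id]]]]]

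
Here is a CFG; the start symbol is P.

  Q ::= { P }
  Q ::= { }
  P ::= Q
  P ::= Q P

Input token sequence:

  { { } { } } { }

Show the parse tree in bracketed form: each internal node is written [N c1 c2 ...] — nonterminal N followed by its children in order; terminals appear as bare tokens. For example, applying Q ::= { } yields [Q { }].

[P [Q { [P [Q { }] [P [Q { }]]] }] [P [Q { }]]]

P
Q P
{ P } P
{ Q P } P
{ { } P } P
{ { } Q } P
{ { } { } } P
{ { } { } } Q
{ { } { } } { }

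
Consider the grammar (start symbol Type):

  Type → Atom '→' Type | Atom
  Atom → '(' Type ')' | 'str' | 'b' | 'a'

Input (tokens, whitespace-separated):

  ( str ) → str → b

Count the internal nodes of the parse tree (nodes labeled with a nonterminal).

8

[Type [Atom ( [Type [Atom str]] )] → [Type [Atom str] → [Type [Atom b]]]]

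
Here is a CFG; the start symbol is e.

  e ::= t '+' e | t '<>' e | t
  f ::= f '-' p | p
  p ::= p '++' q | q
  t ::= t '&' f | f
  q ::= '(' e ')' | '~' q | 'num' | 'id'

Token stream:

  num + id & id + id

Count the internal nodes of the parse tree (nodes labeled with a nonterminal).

[e [t [f [p [q num]]]] + [e [t [t [f [p [q id]]]] & [f [p [q id]]]] + [e [t [f [p [q id]]]]]]]

19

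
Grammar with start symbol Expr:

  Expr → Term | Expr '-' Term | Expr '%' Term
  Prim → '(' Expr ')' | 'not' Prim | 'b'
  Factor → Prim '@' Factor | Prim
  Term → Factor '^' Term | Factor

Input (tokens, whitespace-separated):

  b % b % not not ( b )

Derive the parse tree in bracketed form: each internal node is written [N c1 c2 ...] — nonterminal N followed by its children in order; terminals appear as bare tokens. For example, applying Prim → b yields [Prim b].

[Expr [Expr [Expr [Term [Factor [Prim b]]]] % [Term [Factor [Prim b]]]] % [Term [Factor [Prim not [Prim not [Prim ( [Expr [Term [Factor [Prim b]]]] )]]]]]]

Expr
Expr % Term
Expr % Term % Term
Term % Term % Term
Factor % Term % Term
Prim % Term % Term
b % Term % Term
b % Factor % Term
b % Prim % Term
b % b % Term
b % b % Factor
b % b % Prim
b % b % not Prim
b % b % not not Prim
b % b % not not ( Expr )
b % b % not not ( Term )
b % b % not not ( Factor )
b % b % not not ( Prim )
b % b % not not ( b )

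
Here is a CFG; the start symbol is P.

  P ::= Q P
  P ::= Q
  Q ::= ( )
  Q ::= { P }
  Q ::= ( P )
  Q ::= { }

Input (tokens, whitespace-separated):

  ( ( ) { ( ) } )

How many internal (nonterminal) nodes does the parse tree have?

[P [Q ( [P [Q ( )] [P [Q { [P [Q ( )]] }]]] )]]

8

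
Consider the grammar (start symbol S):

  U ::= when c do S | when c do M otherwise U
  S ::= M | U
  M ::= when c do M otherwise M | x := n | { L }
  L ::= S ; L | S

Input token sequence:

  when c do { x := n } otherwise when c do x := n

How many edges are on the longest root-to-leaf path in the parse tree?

[S [U when c do [M { [L [S [M x := n]]] }] otherwise [U when c do [S [M x := n]]]]]

6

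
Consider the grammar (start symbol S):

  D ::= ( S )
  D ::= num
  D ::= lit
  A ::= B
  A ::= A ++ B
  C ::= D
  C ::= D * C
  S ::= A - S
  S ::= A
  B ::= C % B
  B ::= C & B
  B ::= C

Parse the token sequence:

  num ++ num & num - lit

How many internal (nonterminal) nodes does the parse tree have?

17

[S [A [A [B [C [D num]]]] ++ [B [C [D num]] & [B [C [D num]]]]] - [S [A [B [C [D lit]]]]]]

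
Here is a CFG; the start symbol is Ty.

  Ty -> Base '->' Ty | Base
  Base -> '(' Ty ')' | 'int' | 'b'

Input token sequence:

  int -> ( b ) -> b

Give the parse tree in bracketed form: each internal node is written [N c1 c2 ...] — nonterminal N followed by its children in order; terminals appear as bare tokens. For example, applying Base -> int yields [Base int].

[Ty [Base int] -> [Ty [Base ( [Ty [Base b]] )] -> [Ty [Base b]]]]

Ty
Base -> Ty
int -> Ty
int -> Base -> Ty
int -> ( Ty ) -> Ty
int -> ( Base ) -> Ty
int -> ( b ) -> Ty
int -> ( b ) -> Base
int -> ( b ) -> b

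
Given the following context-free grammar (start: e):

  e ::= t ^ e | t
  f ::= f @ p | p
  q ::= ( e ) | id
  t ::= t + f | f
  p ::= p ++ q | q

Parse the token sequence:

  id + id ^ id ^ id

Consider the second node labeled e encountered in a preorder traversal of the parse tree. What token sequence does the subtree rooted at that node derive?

[e [t [t [f [p [q id]]]] + [f [p [q id]]]] ^ [e [t [f [p [q id]]]] ^ [e [t [f [p [q id]]]]]]]

id ^ id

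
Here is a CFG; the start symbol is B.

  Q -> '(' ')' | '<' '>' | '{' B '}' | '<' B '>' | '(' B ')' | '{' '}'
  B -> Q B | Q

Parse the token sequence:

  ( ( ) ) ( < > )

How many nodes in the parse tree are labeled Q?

[B [Q ( [B [Q ( )]] )] [B [Q ( [B [Q < >]] )]]]

4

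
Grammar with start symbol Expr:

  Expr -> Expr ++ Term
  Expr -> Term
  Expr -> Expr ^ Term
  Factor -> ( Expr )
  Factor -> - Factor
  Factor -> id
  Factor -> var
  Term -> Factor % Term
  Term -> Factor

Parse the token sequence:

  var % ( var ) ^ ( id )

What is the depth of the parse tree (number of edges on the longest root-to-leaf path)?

[Expr [Expr [Term [Factor var] % [Term [Factor ( [Expr [Term [Factor var]]] )]]]] ^ [Term [Factor ( [Expr [Term [Factor id]]] )]]]

8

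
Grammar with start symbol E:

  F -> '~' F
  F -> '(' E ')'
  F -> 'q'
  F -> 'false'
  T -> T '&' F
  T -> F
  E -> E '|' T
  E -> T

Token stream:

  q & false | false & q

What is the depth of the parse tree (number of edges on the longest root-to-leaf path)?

5

[E [E [T [T [F q]] & [F false]]] | [T [T [F false]] & [F q]]]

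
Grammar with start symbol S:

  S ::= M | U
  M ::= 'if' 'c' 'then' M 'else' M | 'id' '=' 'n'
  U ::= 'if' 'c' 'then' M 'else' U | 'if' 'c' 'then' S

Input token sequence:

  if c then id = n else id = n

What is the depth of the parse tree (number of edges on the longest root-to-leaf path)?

3

[S [M if c then [M id = n] else [M id = n]]]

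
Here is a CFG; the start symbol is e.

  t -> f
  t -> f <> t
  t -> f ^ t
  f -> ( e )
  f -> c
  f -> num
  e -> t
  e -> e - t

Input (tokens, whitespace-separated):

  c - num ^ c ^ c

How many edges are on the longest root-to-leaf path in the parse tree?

5

[e [e [t [f c]]] - [t [f num] ^ [t [f c] ^ [t [f c]]]]]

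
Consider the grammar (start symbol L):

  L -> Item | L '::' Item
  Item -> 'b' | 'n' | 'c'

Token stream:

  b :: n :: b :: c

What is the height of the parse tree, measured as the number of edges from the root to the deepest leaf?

5

[L [L [L [L [Item b]] :: [Item n]] :: [Item b]] :: [Item c]]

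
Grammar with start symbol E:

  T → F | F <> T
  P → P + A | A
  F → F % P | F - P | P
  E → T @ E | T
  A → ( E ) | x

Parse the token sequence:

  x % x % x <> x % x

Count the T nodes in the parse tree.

[E [T [F [F [F [P [A x]]] % [P [A x]]] % [P [A x]]] <> [T [F [F [P [A x]]] % [P [A x]]]]]]

2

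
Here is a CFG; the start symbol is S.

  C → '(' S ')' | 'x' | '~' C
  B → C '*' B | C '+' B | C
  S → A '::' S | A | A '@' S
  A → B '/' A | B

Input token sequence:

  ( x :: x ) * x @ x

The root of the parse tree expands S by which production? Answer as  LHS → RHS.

S → A '@' S

[S [A [B [C ( [S [A [B [C x]]] :: [S [A [B [C x]]]]] )] * [B [C x]]]] @ [S [A [B [C x]]]]]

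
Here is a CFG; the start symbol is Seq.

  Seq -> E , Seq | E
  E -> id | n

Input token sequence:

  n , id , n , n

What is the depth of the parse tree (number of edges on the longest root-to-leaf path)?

5

[Seq [E n] , [Seq [E id] , [Seq [E n] , [Seq [E n]]]]]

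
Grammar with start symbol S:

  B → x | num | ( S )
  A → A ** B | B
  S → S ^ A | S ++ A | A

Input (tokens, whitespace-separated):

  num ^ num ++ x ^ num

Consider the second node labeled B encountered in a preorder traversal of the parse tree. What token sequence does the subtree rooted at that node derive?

num

[S [S [S [S [A [B num]]] ^ [A [B num]]] ++ [A [B x]]] ^ [A [B num]]]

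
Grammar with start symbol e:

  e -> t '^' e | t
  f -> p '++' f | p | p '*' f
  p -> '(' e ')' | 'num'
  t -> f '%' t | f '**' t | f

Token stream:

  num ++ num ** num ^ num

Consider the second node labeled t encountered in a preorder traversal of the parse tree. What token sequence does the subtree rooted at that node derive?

num

[e [t [f [p num] ++ [f [p num]]] ** [t [f [p num]]]] ^ [e [t [f [p num]]]]]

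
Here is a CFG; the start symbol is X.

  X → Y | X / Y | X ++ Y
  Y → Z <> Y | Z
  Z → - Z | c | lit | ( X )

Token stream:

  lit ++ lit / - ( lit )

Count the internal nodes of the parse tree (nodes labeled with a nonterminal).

[X [X [X [Y [Z lit]]] ++ [Y [Z lit]]] / [Y [Z - [Z ( [X [Y [Z lit]]] )]]]]

13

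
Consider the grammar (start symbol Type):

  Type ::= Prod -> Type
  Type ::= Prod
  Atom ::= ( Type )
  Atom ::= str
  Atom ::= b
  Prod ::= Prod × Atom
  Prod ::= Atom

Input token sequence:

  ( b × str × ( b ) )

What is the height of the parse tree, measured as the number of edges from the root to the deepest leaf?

[Type [Prod [Atom ( [Type [Prod [Prod [Prod [Atom b]] × [Atom str]] × [Atom ( [Type [Prod [Atom b]]] )]]] )]]]

9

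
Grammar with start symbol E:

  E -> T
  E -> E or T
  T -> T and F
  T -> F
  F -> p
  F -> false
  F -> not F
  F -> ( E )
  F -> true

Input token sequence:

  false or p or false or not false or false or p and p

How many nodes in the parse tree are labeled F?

[E [E [E [E [E [E [T [F false]]] or [T [F p]]] or [T [F false]]] or [T [F not [F false]]]] or [T [F false]]] or [T [T [F p]] and [F p]]]

8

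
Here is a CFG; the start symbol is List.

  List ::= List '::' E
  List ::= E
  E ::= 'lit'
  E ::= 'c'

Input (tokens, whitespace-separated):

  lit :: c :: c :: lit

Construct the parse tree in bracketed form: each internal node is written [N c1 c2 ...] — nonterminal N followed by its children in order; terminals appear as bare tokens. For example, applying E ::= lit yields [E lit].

[List [List [List [List [E lit]] :: [E c]] :: [E c]] :: [E lit]]

List
List :: E
List :: E :: E
List :: E :: E :: E
E :: E :: E :: E
lit :: E :: E :: E
lit :: c :: E :: E
lit :: c :: c :: E
lit :: c :: c :: lit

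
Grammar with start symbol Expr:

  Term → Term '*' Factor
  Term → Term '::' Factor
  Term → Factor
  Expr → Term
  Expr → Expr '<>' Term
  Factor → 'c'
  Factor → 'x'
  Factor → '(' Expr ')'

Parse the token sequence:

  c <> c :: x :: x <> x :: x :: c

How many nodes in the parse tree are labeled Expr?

3

[Expr [Expr [Expr [Term [Factor c]]] <> [Term [Term [Term [Factor c]] :: [Factor x]] :: [Factor x]]] <> [Term [Term [Term [Factor x]] :: [Factor x]] :: [Factor c]]]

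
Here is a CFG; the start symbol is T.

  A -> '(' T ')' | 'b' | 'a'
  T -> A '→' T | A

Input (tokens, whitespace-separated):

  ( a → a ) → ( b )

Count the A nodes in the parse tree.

[T [A ( [T [A a] → [T [A a]]] )] → [T [A ( [T [A b]] )]]]

5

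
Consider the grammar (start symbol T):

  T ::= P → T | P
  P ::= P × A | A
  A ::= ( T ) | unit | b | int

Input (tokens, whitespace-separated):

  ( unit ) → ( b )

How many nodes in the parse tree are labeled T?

[T [P [A ( [T [P [A unit]]] )]] → [T [P [A ( [T [P [A b]]] )]]]]

4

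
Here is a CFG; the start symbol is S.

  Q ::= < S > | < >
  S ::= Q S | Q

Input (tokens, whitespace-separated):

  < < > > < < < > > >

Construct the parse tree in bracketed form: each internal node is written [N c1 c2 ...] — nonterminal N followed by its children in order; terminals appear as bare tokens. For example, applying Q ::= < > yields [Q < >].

[S [Q < [S [Q < >]] >] [S [Q < [S [Q < [S [Q < >]] >]] >]]]

S
Q S
< S > S
< Q > S
< < > > S
< < > > Q
< < > > < S >
< < > > < Q >
< < > > < < S > >
< < > > < < Q > >
< < > > < < < > > >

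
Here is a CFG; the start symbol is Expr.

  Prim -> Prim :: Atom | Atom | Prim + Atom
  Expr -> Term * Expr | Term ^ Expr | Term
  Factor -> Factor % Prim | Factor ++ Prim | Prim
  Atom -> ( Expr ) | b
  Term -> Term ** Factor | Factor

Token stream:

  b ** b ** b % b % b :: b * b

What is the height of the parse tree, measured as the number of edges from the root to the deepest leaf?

[Expr [Term [Term [Term [Factor [Prim [Atom b]]]] ** [Factor [Prim [Atom b]]]] ** [Factor [Factor [Factor [Prim [Atom b]]] % [Prim [Atom b]]] % [Prim [Prim [Atom b]] :: [Atom b]]]] * [Expr [Term [Factor [Prim [Atom b]]]]]]

7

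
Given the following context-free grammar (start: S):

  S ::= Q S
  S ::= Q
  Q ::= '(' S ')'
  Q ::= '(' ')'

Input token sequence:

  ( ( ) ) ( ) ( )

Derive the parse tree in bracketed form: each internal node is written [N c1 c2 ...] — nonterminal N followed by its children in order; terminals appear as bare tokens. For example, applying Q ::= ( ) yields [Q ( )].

[S [Q ( [S [Q ( )]] )] [S [Q ( )] [S [Q ( )]]]]

S
Q S
( S ) S
( Q ) S
( ( ) ) S
( ( ) ) Q S
( ( ) ) ( ) S
( ( ) ) ( ) Q
( ( ) ) ( ) ( )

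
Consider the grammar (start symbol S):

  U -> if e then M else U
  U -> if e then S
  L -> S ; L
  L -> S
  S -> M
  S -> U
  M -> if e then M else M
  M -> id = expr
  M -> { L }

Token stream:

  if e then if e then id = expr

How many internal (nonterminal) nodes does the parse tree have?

[S [U if e then [S [U if e then [S [M id = expr]]]]]]

6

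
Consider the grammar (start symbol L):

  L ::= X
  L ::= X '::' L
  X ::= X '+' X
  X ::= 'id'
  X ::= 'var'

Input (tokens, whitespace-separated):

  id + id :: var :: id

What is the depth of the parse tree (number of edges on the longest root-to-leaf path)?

4

[L [X [X id] + [X id]] :: [L [X var] :: [L [X id]]]]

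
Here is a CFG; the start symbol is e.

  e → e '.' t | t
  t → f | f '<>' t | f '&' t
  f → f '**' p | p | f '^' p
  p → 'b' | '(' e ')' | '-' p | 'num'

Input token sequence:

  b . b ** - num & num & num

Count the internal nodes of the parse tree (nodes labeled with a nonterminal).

[e [e [t [f [p b]]]] . [t [f [f [p b]] ** [p - [p num]]] & [t [f [p num]] & [t [f [p num]]]]]]

17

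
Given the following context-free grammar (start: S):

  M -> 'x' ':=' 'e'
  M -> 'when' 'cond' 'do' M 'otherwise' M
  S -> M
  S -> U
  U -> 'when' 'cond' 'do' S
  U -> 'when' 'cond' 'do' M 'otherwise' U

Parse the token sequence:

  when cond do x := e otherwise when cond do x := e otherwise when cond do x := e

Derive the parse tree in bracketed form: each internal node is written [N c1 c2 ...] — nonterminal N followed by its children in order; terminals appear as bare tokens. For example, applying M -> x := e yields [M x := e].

[S [U when cond do [M x := e] otherwise [U when cond do [M x := e] otherwise [U when cond do [S [M x := e]]]]]]

S
U
when cond do M otherwise U
when cond do x := e otherwise U
when cond do x := e otherwise when cond do M otherwise U
when cond do x := e otherwise when cond do x := e otherwise U
when cond do x := e otherwise when cond do x := e otherwise when cond do S
when cond do x := e otherwise when cond do x := e otherwise when cond do M
when cond do x := e otherwise when cond do x := e otherwise when cond do x := e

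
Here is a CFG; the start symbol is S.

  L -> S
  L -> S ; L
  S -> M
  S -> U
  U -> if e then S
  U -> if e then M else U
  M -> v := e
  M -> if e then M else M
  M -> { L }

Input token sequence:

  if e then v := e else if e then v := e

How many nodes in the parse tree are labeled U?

[S [U if e then [M v := e] else [U if e then [S [M v := e]]]]]

2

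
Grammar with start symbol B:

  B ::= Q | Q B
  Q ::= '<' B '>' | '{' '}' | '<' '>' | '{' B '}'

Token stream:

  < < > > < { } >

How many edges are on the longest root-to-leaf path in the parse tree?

[B [Q < [B [Q < >]] >] [B [Q < [B [Q { }]] >]]]

5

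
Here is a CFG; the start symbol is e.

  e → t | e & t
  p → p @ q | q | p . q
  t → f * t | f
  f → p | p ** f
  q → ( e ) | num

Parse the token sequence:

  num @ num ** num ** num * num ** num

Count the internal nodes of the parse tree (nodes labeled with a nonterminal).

20

[e [t [f [p [p [q num]] @ [q num]] ** [f [p [q num]] ** [f [p [q num]]]]] * [t [f [p [q num]] ** [f [p [q num]]]]]]]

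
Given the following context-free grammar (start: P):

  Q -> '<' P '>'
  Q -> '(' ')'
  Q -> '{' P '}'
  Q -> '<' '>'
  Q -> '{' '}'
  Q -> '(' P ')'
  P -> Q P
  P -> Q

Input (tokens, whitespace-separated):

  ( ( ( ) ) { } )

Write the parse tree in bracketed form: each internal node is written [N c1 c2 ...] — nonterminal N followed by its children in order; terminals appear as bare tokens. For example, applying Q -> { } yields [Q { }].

P
Q
( P )
( Q P )
( ( P ) P )
( ( Q ) P )
( ( ( ) ) P )
( ( ( ) ) Q )
( ( ( ) ) { } )

[P [Q ( [P [Q ( [P [Q ( )]] )] [P [Q { }]]] )]]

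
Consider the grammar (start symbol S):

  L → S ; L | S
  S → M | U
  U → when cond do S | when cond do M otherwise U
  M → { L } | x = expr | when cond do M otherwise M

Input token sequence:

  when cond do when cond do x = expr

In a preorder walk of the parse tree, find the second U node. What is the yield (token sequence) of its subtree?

when cond do x = expr

[S [U when cond do [S [U when cond do [S [M x = expr]]]]]]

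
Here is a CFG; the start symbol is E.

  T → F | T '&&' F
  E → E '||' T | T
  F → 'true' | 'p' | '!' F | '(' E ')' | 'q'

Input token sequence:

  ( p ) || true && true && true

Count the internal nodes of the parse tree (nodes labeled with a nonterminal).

13

[E [E [T [F ( [E [T [F p]]] )]]] || [T [T [T [F true]] && [F true]] && [F true]]]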